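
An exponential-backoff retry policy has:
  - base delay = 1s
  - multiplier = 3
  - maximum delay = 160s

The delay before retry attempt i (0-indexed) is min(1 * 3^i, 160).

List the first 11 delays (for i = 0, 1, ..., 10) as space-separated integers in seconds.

Answer: 1 3 9 27 81 160 160 160 160 160 160

Derivation:
Computing each delay:
  i=0: min(1*3^0, 160) = 1
  i=1: min(1*3^1, 160) = 3
  i=2: min(1*3^2, 160) = 9
  i=3: min(1*3^3, 160) = 27
  i=4: min(1*3^4, 160) = 81
  i=5: min(1*3^5, 160) = 160
  i=6: min(1*3^6, 160) = 160
  i=7: min(1*3^7, 160) = 160
  i=8: min(1*3^8, 160) = 160
  i=9: min(1*3^9, 160) = 160
  i=10: min(1*3^10, 160) = 160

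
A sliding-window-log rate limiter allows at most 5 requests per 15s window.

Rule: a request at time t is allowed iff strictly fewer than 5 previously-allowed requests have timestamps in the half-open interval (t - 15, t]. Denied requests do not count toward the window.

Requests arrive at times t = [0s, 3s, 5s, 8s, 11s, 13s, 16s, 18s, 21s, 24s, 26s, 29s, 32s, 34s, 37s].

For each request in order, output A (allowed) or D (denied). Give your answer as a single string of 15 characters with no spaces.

Answer: AAAAADAAAAADAAA

Derivation:
Tracking allowed requests in the window:
  req#1 t=0s: ALLOW
  req#2 t=3s: ALLOW
  req#3 t=5s: ALLOW
  req#4 t=8s: ALLOW
  req#5 t=11s: ALLOW
  req#6 t=13s: DENY
  req#7 t=16s: ALLOW
  req#8 t=18s: ALLOW
  req#9 t=21s: ALLOW
  req#10 t=24s: ALLOW
  req#11 t=26s: ALLOW
  req#12 t=29s: DENY
  req#13 t=32s: ALLOW
  req#14 t=34s: ALLOW
  req#15 t=37s: ALLOW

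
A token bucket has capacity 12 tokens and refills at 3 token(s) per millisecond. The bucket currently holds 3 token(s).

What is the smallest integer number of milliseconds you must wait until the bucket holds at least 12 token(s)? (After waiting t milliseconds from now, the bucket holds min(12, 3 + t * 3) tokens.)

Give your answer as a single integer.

Need 3 + t * 3 >= 12, so t >= 9/3.
Smallest integer t = ceil(9/3) = 3.

Answer: 3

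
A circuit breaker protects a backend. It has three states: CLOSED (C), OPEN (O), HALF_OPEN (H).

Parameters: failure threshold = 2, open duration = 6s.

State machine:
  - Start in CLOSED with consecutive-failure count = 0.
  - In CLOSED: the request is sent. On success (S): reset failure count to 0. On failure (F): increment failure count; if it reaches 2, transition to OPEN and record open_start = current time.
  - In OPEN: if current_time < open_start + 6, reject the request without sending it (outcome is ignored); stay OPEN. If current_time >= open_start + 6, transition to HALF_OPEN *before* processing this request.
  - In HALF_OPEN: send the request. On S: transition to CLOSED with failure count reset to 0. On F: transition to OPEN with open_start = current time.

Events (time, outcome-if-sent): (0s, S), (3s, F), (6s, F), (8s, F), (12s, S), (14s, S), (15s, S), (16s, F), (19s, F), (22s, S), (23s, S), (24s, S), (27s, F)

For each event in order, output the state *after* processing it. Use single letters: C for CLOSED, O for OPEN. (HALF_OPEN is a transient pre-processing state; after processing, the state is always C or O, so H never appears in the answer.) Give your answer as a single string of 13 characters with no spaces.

Answer: CCOOCCCCOOOOO

Derivation:
State after each event:
  event#1 t=0s outcome=S: state=CLOSED
  event#2 t=3s outcome=F: state=CLOSED
  event#3 t=6s outcome=F: state=OPEN
  event#4 t=8s outcome=F: state=OPEN
  event#5 t=12s outcome=S: state=CLOSED
  event#6 t=14s outcome=S: state=CLOSED
  event#7 t=15s outcome=S: state=CLOSED
  event#8 t=16s outcome=F: state=CLOSED
  event#9 t=19s outcome=F: state=OPEN
  event#10 t=22s outcome=S: state=OPEN
  event#11 t=23s outcome=S: state=OPEN
  event#12 t=24s outcome=S: state=OPEN
  event#13 t=27s outcome=F: state=OPEN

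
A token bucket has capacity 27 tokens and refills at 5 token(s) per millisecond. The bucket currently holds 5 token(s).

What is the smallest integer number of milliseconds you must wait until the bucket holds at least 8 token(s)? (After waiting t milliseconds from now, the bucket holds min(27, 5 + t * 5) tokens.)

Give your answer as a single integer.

Need 5 + t * 5 >= 8, so t >= 3/5.
Smallest integer t = ceil(3/5) = 1.

Answer: 1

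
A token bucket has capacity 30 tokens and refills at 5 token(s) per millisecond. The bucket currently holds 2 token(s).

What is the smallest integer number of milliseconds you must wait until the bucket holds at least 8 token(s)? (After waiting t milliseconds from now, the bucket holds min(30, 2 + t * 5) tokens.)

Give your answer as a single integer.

Need 2 + t * 5 >= 8, so t >= 6/5.
Smallest integer t = ceil(6/5) = 2.

Answer: 2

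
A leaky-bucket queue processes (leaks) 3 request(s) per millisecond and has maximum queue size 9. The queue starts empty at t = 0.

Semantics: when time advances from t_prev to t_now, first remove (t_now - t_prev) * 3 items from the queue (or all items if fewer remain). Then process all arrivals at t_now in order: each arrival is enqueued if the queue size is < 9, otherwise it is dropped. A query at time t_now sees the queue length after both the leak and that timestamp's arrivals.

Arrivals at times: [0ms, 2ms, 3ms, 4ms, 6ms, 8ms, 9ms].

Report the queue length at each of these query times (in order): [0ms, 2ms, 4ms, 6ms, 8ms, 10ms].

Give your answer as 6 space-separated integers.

Queue lengths at query times:
  query t=0ms: backlog = 1
  query t=2ms: backlog = 1
  query t=4ms: backlog = 1
  query t=6ms: backlog = 1
  query t=8ms: backlog = 1
  query t=10ms: backlog = 0

Answer: 1 1 1 1 1 0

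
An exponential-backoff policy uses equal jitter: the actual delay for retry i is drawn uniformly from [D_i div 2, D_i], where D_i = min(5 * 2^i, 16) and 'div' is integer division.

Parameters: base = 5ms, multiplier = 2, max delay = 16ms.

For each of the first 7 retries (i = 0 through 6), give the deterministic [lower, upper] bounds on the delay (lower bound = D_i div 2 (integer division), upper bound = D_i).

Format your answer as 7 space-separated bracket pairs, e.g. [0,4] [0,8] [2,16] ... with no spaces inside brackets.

Answer: [2,5] [5,10] [8,16] [8,16] [8,16] [8,16] [8,16]

Derivation:
Computing bounds per retry:
  i=0: D_i=min(5*2^0,16)=5, bounds=[2,5]
  i=1: D_i=min(5*2^1,16)=10, bounds=[5,10]
  i=2: D_i=min(5*2^2,16)=16, bounds=[8,16]
  i=3: D_i=min(5*2^3,16)=16, bounds=[8,16]
  i=4: D_i=min(5*2^4,16)=16, bounds=[8,16]
  i=5: D_i=min(5*2^5,16)=16, bounds=[8,16]
  i=6: D_i=min(5*2^6,16)=16, bounds=[8,16]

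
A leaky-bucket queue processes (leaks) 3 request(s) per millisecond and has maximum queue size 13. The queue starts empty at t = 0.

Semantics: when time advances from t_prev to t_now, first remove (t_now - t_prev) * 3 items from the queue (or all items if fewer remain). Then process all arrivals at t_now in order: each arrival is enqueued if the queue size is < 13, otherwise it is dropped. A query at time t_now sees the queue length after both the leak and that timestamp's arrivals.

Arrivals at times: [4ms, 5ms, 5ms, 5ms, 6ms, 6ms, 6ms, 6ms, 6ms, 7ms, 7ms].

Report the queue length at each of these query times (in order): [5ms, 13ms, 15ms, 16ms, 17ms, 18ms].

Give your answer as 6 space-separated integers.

Queue lengths at query times:
  query t=5ms: backlog = 3
  query t=13ms: backlog = 0
  query t=15ms: backlog = 0
  query t=16ms: backlog = 0
  query t=17ms: backlog = 0
  query t=18ms: backlog = 0

Answer: 3 0 0 0 0 0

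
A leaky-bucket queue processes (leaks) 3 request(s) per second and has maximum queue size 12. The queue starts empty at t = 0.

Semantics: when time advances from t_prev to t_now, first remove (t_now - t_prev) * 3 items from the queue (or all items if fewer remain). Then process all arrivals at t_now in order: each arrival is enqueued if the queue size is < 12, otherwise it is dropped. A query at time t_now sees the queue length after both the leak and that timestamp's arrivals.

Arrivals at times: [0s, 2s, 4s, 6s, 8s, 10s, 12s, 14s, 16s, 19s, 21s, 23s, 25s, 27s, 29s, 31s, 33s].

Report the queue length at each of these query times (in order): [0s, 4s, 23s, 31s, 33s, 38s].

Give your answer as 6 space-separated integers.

Answer: 1 1 1 1 1 0

Derivation:
Queue lengths at query times:
  query t=0s: backlog = 1
  query t=4s: backlog = 1
  query t=23s: backlog = 1
  query t=31s: backlog = 1
  query t=33s: backlog = 1
  query t=38s: backlog = 0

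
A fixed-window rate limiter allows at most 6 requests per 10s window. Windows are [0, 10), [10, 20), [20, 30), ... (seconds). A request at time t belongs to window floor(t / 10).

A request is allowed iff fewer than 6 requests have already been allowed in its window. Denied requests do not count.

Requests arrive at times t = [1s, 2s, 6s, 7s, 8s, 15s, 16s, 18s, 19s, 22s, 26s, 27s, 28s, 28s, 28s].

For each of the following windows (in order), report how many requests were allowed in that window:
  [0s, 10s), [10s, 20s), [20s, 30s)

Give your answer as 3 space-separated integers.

Processing requests:
  req#1 t=1s (window 0): ALLOW
  req#2 t=2s (window 0): ALLOW
  req#3 t=6s (window 0): ALLOW
  req#4 t=7s (window 0): ALLOW
  req#5 t=8s (window 0): ALLOW
  req#6 t=15s (window 1): ALLOW
  req#7 t=16s (window 1): ALLOW
  req#8 t=18s (window 1): ALLOW
  req#9 t=19s (window 1): ALLOW
  req#10 t=22s (window 2): ALLOW
  req#11 t=26s (window 2): ALLOW
  req#12 t=27s (window 2): ALLOW
  req#13 t=28s (window 2): ALLOW
  req#14 t=28s (window 2): ALLOW
  req#15 t=28s (window 2): ALLOW

Allowed counts by window: 5 4 6

Answer: 5 4 6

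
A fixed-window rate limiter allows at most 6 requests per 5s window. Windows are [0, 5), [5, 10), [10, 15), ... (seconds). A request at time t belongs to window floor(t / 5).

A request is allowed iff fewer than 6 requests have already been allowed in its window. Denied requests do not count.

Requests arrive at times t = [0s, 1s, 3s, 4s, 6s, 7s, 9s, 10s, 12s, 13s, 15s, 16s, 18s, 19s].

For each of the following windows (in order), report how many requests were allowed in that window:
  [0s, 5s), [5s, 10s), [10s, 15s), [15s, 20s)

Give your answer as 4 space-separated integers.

Answer: 4 3 3 4

Derivation:
Processing requests:
  req#1 t=0s (window 0): ALLOW
  req#2 t=1s (window 0): ALLOW
  req#3 t=3s (window 0): ALLOW
  req#4 t=4s (window 0): ALLOW
  req#5 t=6s (window 1): ALLOW
  req#6 t=7s (window 1): ALLOW
  req#7 t=9s (window 1): ALLOW
  req#8 t=10s (window 2): ALLOW
  req#9 t=12s (window 2): ALLOW
  req#10 t=13s (window 2): ALLOW
  req#11 t=15s (window 3): ALLOW
  req#12 t=16s (window 3): ALLOW
  req#13 t=18s (window 3): ALLOW
  req#14 t=19s (window 3): ALLOW

Allowed counts by window: 4 3 3 4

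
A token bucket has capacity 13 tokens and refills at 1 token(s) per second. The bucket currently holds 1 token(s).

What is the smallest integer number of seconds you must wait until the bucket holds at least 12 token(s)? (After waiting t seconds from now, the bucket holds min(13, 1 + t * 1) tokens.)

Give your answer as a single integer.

Answer: 11

Derivation:
Need 1 + t * 1 >= 12, so t >= 11/1.
Smallest integer t = ceil(11/1) = 11.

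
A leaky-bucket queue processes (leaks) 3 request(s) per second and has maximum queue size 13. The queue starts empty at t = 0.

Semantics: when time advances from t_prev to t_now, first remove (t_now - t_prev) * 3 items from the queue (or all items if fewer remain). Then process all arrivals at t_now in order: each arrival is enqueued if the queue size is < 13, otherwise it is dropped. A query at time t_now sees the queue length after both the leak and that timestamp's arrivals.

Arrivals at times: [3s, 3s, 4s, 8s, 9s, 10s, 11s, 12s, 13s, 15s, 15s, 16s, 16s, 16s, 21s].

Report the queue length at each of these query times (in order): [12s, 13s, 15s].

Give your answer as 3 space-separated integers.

Queue lengths at query times:
  query t=12s: backlog = 1
  query t=13s: backlog = 1
  query t=15s: backlog = 2

Answer: 1 1 2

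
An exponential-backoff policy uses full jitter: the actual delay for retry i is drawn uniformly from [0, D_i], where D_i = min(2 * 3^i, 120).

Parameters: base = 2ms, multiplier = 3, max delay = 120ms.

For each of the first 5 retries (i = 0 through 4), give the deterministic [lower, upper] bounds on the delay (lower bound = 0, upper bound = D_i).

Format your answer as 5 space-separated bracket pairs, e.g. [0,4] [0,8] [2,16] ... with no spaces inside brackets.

Computing bounds per retry:
  i=0: D_i=min(2*3^0,120)=2, bounds=[0,2]
  i=1: D_i=min(2*3^1,120)=6, bounds=[0,6]
  i=2: D_i=min(2*3^2,120)=18, bounds=[0,18]
  i=3: D_i=min(2*3^3,120)=54, bounds=[0,54]
  i=4: D_i=min(2*3^4,120)=120, bounds=[0,120]

Answer: [0,2] [0,6] [0,18] [0,54] [0,120]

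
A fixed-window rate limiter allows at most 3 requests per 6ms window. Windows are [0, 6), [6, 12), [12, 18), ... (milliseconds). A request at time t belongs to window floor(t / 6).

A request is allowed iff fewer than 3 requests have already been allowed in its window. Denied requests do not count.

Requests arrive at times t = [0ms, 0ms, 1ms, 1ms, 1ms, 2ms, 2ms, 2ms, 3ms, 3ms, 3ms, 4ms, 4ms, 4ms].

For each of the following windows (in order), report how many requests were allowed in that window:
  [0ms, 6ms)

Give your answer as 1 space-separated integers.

Answer: 3

Derivation:
Processing requests:
  req#1 t=0ms (window 0): ALLOW
  req#2 t=0ms (window 0): ALLOW
  req#3 t=1ms (window 0): ALLOW
  req#4 t=1ms (window 0): DENY
  req#5 t=1ms (window 0): DENY
  req#6 t=2ms (window 0): DENY
  req#7 t=2ms (window 0): DENY
  req#8 t=2ms (window 0): DENY
  req#9 t=3ms (window 0): DENY
  req#10 t=3ms (window 0): DENY
  req#11 t=3ms (window 0): DENY
  req#12 t=4ms (window 0): DENY
  req#13 t=4ms (window 0): DENY
  req#14 t=4ms (window 0): DENY

Allowed counts by window: 3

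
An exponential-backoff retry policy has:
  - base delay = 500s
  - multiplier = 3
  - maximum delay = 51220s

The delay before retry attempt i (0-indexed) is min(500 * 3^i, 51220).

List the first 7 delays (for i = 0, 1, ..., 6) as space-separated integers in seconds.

Answer: 500 1500 4500 13500 40500 51220 51220

Derivation:
Computing each delay:
  i=0: min(500*3^0, 51220) = 500
  i=1: min(500*3^1, 51220) = 1500
  i=2: min(500*3^2, 51220) = 4500
  i=3: min(500*3^3, 51220) = 13500
  i=4: min(500*3^4, 51220) = 40500
  i=5: min(500*3^5, 51220) = 51220
  i=6: min(500*3^6, 51220) = 51220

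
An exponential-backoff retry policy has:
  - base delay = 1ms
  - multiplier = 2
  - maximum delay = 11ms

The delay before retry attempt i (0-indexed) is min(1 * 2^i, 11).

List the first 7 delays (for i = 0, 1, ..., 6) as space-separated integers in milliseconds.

Answer: 1 2 4 8 11 11 11

Derivation:
Computing each delay:
  i=0: min(1*2^0, 11) = 1
  i=1: min(1*2^1, 11) = 2
  i=2: min(1*2^2, 11) = 4
  i=3: min(1*2^3, 11) = 8
  i=4: min(1*2^4, 11) = 11
  i=5: min(1*2^5, 11) = 11
  i=6: min(1*2^6, 11) = 11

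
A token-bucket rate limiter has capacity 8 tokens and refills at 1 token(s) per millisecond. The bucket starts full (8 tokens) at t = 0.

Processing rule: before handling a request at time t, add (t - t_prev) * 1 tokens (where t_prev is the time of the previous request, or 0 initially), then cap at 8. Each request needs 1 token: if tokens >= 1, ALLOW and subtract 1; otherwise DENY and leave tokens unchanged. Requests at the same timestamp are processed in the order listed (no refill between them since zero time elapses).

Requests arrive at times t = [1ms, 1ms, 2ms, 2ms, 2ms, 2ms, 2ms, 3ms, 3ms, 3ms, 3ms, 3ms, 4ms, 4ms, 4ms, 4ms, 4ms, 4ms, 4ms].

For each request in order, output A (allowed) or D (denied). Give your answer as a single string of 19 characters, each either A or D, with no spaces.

Answer: AAAAAAAAAADDADDDDDD

Derivation:
Simulating step by step:
  req#1 t=1ms: ALLOW
  req#2 t=1ms: ALLOW
  req#3 t=2ms: ALLOW
  req#4 t=2ms: ALLOW
  req#5 t=2ms: ALLOW
  req#6 t=2ms: ALLOW
  req#7 t=2ms: ALLOW
  req#8 t=3ms: ALLOW
  req#9 t=3ms: ALLOW
  req#10 t=3ms: ALLOW
  req#11 t=3ms: DENY
  req#12 t=3ms: DENY
  req#13 t=4ms: ALLOW
  req#14 t=4ms: DENY
  req#15 t=4ms: DENY
  req#16 t=4ms: DENY
  req#17 t=4ms: DENY
  req#18 t=4ms: DENY
  req#19 t=4ms: DENY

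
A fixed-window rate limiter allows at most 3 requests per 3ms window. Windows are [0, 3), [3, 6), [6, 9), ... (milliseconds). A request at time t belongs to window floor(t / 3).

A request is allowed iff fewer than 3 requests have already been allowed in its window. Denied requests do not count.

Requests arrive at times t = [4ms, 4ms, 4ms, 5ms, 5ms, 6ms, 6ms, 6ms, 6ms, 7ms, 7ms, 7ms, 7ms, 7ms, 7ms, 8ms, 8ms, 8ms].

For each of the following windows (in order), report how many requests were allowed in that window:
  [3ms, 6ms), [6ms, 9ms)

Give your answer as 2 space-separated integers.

Processing requests:
  req#1 t=4ms (window 1): ALLOW
  req#2 t=4ms (window 1): ALLOW
  req#3 t=4ms (window 1): ALLOW
  req#4 t=5ms (window 1): DENY
  req#5 t=5ms (window 1): DENY
  req#6 t=6ms (window 2): ALLOW
  req#7 t=6ms (window 2): ALLOW
  req#8 t=6ms (window 2): ALLOW
  req#9 t=6ms (window 2): DENY
  req#10 t=7ms (window 2): DENY
  req#11 t=7ms (window 2): DENY
  req#12 t=7ms (window 2): DENY
  req#13 t=7ms (window 2): DENY
  req#14 t=7ms (window 2): DENY
  req#15 t=7ms (window 2): DENY
  req#16 t=8ms (window 2): DENY
  req#17 t=8ms (window 2): DENY
  req#18 t=8ms (window 2): DENY

Allowed counts by window: 3 3

Answer: 3 3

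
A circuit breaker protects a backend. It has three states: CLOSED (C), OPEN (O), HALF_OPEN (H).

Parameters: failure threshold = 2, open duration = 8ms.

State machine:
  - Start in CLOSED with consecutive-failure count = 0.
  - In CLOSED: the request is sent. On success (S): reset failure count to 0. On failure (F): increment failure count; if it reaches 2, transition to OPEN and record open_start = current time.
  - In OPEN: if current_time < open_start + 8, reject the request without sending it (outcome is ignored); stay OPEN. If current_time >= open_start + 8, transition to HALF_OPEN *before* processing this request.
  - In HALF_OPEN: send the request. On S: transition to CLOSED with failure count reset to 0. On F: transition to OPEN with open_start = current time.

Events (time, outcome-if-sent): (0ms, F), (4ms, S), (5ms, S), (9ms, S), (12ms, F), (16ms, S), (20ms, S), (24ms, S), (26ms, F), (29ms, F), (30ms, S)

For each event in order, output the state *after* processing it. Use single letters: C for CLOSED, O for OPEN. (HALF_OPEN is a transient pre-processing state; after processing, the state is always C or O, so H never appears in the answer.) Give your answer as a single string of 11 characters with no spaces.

Answer: CCCCCCCCCOO

Derivation:
State after each event:
  event#1 t=0ms outcome=F: state=CLOSED
  event#2 t=4ms outcome=S: state=CLOSED
  event#3 t=5ms outcome=S: state=CLOSED
  event#4 t=9ms outcome=S: state=CLOSED
  event#5 t=12ms outcome=F: state=CLOSED
  event#6 t=16ms outcome=S: state=CLOSED
  event#7 t=20ms outcome=S: state=CLOSED
  event#8 t=24ms outcome=S: state=CLOSED
  event#9 t=26ms outcome=F: state=CLOSED
  event#10 t=29ms outcome=F: state=OPEN
  event#11 t=30ms outcome=S: state=OPEN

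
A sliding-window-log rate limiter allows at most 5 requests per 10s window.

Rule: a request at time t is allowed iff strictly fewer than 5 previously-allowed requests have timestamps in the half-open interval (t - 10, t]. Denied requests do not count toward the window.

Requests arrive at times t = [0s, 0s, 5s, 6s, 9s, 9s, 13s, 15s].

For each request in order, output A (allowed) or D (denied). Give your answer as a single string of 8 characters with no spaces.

Tracking allowed requests in the window:
  req#1 t=0s: ALLOW
  req#2 t=0s: ALLOW
  req#3 t=5s: ALLOW
  req#4 t=6s: ALLOW
  req#5 t=9s: ALLOW
  req#6 t=9s: DENY
  req#7 t=13s: ALLOW
  req#8 t=15s: ALLOW

Answer: AAAAADAA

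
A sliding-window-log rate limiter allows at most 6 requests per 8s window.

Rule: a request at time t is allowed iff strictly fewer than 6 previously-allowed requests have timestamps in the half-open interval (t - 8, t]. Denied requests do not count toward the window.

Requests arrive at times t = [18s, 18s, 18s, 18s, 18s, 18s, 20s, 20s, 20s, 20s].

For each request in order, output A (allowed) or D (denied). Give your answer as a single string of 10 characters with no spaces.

Tracking allowed requests in the window:
  req#1 t=18s: ALLOW
  req#2 t=18s: ALLOW
  req#3 t=18s: ALLOW
  req#4 t=18s: ALLOW
  req#5 t=18s: ALLOW
  req#6 t=18s: ALLOW
  req#7 t=20s: DENY
  req#8 t=20s: DENY
  req#9 t=20s: DENY
  req#10 t=20s: DENY

Answer: AAAAAADDDD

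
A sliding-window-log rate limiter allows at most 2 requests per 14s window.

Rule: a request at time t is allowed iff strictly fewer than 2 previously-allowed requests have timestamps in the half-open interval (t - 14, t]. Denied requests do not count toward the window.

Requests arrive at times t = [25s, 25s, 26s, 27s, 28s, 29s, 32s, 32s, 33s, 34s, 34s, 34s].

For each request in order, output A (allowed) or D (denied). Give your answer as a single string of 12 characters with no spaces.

Tracking allowed requests in the window:
  req#1 t=25s: ALLOW
  req#2 t=25s: ALLOW
  req#3 t=26s: DENY
  req#4 t=27s: DENY
  req#5 t=28s: DENY
  req#6 t=29s: DENY
  req#7 t=32s: DENY
  req#8 t=32s: DENY
  req#9 t=33s: DENY
  req#10 t=34s: DENY
  req#11 t=34s: DENY
  req#12 t=34s: DENY

Answer: AADDDDDDDDDD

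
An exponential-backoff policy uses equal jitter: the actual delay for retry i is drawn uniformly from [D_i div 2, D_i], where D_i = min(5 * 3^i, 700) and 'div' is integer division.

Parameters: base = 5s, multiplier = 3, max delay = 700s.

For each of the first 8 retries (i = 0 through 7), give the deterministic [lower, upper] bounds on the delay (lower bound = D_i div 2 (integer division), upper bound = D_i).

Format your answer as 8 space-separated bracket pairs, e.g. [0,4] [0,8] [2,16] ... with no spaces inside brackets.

Answer: [2,5] [7,15] [22,45] [67,135] [202,405] [350,700] [350,700] [350,700]

Derivation:
Computing bounds per retry:
  i=0: D_i=min(5*3^0,700)=5, bounds=[2,5]
  i=1: D_i=min(5*3^1,700)=15, bounds=[7,15]
  i=2: D_i=min(5*3^2,700)=45, bounds=[22,45]
  i=3: D_i=min(5*3^3,700)=135, bounds=[67,135]
  i=4: D_i=min(5*3^4,700)=405, bounds=[202,405]
  i=5: D_i=min(5*3^5,700)=700, bounds=[350,700]
  i=6: D_i=min(5*3^6,700)=700, bounds=[350,700]
  i=7: D_i=min(5*3^7,700)=700, bounds=[350,700]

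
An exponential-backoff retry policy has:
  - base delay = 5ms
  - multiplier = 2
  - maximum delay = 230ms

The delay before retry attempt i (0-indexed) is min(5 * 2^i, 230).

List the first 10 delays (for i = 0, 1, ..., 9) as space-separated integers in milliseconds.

Computing each delay:
  i=0: min(5*2^0, 230) = 5
  i=1: min(5*2^1, 230) = 10
  i=2: min(5*2^2, 230) = 20
  i=3: min(5*2^3, 230) = 40
  i=4: min(5*2^4, 230) = 80
  i=5: min(5*2^5, 230) = 160
  i=6: min(5*2^6, 230) = 230
  i=7: min(5*2^7, 230) = 230
  i=8: min(5*2^8, 230) = 230
  i=9: min(5*2^9, 230) = 230

Answer: 5 10 20 40 80 160 230 230 230 230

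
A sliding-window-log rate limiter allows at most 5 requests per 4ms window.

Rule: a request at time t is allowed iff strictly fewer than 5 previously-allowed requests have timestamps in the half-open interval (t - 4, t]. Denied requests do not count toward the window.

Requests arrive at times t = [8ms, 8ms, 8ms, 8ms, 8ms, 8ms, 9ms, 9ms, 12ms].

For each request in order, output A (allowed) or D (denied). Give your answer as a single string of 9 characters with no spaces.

Answer: AAAAADDDA

Derivation:
Tracking allowed requests in the window:
  req#1 t=8ms: ALLOW
  req#2 t=8ms: ALLOW
  req#3 t=8ms: ALLOW
  req#4 t=8ms: ALLOW
  req#5 t=8ms: ALLOW
  req#6 t=8ms: DENY
  req#7 t=9ms: DENY
  req#8 t=9ms: DENY
  req#9 t=12ms: ALLOW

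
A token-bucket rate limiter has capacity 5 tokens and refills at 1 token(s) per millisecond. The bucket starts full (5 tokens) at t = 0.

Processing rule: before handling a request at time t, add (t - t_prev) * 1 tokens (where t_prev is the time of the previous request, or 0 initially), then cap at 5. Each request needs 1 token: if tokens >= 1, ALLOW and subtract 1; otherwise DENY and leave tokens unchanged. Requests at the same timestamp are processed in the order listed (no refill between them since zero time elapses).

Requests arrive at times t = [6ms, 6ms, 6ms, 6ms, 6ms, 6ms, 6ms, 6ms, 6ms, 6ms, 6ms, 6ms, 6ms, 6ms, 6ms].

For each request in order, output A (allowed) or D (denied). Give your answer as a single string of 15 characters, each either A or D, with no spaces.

Simulating step by step:
  req#1 t=6ms: ALLOW
  req#2 t=6ms: ALLOW
  req#3 t=6ms: ALLOW
  req#4 t=6ms: ALLOW
  req#5 t=6ms: ALLOW
  req#6 t=6ms: DENY
  req#7 t=6ms: DENY
  req#8 t=6ms: DENY
  req#9 t=6ms: DENY
  req#10 t=6ms: DENY
  req#11 t=6ms: DENY
  req#12 t=6ms: DENY
  req#13 t=6ms: DENY
  req#14 t=6ms: DENY
  req#15 t=6ms: DENY

Answer: AAAAADDDDDDDDDD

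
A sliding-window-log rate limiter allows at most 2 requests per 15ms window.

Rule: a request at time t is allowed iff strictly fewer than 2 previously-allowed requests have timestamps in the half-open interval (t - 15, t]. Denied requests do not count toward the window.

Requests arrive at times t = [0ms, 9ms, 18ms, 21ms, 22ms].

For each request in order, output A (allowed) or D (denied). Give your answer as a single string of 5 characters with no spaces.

Tracking allowed requests in the window:
  req#1 t=0ms: ALLOW
  req#2 t=9ms: ALLOW
  req#3 t=18ms: ALLOW
  req#4 t=21ms: DENY
  req#5 t=22ms: DENY

Answer: AAADD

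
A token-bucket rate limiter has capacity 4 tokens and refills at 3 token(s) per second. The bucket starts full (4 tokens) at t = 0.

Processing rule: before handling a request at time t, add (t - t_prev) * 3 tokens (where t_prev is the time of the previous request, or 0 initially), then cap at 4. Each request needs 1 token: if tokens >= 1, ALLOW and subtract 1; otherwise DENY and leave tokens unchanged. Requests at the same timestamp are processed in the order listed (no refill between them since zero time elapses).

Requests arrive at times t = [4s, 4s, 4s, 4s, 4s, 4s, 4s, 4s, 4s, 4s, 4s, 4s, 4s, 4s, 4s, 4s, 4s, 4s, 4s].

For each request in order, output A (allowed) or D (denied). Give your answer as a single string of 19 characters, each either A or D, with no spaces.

Answer: AAAADDDDDDDDDDDDDDD

Derivation:
Simulating step by step:
  req#1 t=4s: ALLOW
  req#2 t=4s: ALLOW
  req#3 t=4s: ALLOW
  req#4 t=4s: ALLOW
  req#5 t=4s: DENY
  req#6 t=4s: DENY
  req#7 t=4s: DENY
  req#8 t=4s: DENY
  req#9 t=4s: DENY
  req#10 t=4s: DENY
  req#11 t=4s: DENY
  req#12 t=4s: DENY
  req#13 t=4s: DENY
  req#14 t=4s: DENY
  req#15 t=4s: DENY
  req#16 t=4s: DENY
  req#17 t=4s: DENY
  req#18 t=4s: DENY
  req#19 t=4s: DENY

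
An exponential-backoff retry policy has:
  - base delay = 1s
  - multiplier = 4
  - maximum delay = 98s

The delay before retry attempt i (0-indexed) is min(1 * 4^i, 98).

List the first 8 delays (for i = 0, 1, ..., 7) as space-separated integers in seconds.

Computing each delay:
  i=0: min(1*4^0, 98) = 1
  i=1: min(1*4^1, 98) = 4
  i=2: min(1*4^2, 98) = 16
  i=3: min(1*4^3, 98) = 64
  i=4: min(1*4^4, 98) = 98
  i=5: min(1*4^5, 98) = 98
  i=6: min(1*4^6, 98) = 98
  i=7: min(1*4^7, 98) = 98

Answer: 1 4 16 64 98 98 98 98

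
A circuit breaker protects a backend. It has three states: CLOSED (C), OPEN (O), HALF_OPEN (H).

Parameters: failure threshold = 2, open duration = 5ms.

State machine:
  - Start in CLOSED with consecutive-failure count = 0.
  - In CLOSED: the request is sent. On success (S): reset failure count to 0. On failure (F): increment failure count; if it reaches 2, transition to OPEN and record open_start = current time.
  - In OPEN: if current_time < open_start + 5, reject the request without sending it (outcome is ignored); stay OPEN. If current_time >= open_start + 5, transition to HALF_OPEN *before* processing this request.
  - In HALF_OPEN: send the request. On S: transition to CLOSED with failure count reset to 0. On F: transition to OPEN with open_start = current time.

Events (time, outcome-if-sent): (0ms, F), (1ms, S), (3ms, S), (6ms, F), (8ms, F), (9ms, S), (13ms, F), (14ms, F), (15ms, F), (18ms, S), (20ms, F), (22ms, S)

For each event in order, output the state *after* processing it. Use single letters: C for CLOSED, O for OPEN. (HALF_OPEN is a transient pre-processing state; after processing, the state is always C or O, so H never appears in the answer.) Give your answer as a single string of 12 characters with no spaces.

State after each event:
  event#1 t=0ms outcome=F: state=CLOSED
  event#2 t=1ms outcome=S: state=CLOSED
  event#3 t=3ms outcome=S: state=CLOSED
  event#4 t=6ms outcome=F: state=CLOSED
  event#5 t=8ms outcome=F: state=OPEN
  event#6 t=9ms outcome=S: state=OPEN
  event#7 t=13ms outcome=F: state=OPEN
  event#8 t=14ms outcome=F: state=OPEN
  event#9 t=15ms outcome=F: state=OPEN
  event#10 t=18ms outcome=S: state=CLOSED
  event#11 t=20ms outcome=F: state=CLOSED
  event#12 t=22ms outcome=S: state=CLOSED

Answer: CCCCOOOOOCCC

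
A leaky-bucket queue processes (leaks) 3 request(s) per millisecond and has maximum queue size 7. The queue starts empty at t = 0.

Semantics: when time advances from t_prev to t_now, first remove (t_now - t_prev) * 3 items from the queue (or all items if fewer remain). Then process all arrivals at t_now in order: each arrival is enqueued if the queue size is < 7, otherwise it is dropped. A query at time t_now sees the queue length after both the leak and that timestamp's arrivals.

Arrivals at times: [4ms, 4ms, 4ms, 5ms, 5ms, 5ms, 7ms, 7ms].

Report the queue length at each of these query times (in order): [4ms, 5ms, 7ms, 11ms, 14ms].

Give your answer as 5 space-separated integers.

Answer: 3 3 2 0 0

Derivation:
Queue lengths at query times:
  query t=4ms: backlog = 3
  query t=5ms: backlog = 3
  query t=7ms: backlog = 2
  query t=11ms: backlog = 0
  query t=14ms: backlog = 0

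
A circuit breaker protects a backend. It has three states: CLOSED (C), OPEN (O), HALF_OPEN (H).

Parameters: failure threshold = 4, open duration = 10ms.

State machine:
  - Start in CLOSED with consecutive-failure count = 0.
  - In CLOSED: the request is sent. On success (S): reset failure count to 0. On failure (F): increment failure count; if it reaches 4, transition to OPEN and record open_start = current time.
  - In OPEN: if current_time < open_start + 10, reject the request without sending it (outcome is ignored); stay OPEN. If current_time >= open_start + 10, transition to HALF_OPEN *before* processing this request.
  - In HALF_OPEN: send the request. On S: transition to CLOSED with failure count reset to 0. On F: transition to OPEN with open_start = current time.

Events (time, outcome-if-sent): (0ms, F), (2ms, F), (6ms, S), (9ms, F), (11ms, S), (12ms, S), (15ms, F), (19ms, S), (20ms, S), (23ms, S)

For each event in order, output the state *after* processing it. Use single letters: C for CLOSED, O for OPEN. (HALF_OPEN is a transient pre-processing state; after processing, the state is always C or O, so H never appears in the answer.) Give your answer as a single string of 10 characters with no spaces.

Answer: CCCCCCCCCC

Derivation:
State after each event:
  event#1 t=0ms outcome=F: state=CLOSED
  event#2 t=2ms outcome=F: state=CLOSED
  event#3 t=6ms outcome=S: state=CLOSED
  event#4 t=9ms outcome=F: state=CLOSED
  event#5 t=11ms outcome=S: state=CLOSED
  event#6 t=12ms outcome=S: state=CLOSED
  event#7 t=15ms outcome=F: state=CLOSED
  event#8 t=19ms outcome=S: state=CLOSED
  event#9 t=20ms outcome=S: state=CLOSED
  event#10 t=23ms outcome=S: state=CLOSED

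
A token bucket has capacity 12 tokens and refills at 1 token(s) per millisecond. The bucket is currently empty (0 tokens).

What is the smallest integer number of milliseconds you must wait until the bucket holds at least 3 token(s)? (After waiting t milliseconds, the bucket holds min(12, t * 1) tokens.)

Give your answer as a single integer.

Need t * 1 >= 3, so t >= 3/1.
Smallest integer t = ceil(3/1) = 3.

Answer: 3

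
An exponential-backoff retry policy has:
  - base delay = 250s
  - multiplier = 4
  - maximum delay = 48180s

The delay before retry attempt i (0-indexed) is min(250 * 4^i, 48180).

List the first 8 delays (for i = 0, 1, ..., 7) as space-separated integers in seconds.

Computing each delay:
  i=0: min(250*4^0, 48180) = 250
  i=1: min(250*4^1, 48180) = 1000
  i=2: min(250*4^2, 48180) = 4000
  i=3: min(250*4^3, 48180) = 16000
  i=4: min(250*4^4, 48180) = 48180
  i=5: min(250*4^5, 48180) = 48180
  i=6: min(250*4^6, 48180) = 48180
  i=7: min(250*4^7, 48180) = 48180

Answer: 250 1000 4000 16000 48180 48180 48180 48180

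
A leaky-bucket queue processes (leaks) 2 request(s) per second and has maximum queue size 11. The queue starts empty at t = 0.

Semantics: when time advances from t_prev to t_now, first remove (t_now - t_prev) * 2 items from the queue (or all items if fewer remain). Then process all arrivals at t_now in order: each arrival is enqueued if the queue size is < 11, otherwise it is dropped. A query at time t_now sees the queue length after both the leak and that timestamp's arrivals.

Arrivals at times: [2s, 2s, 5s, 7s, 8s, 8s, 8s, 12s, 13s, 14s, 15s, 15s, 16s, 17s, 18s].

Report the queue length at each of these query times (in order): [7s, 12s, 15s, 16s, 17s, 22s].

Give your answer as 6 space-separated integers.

Answer: 1 1 2 1 1 0

Derivation:
Queue lengths at query times:
  query t=7s: backlog = 1
  query t=12s: backlog = 1
  query t=15s: backlog = 2
  query t=16s: backlog = 1
  query t=17s: backlog = 1
  query t=22s: backlog = 0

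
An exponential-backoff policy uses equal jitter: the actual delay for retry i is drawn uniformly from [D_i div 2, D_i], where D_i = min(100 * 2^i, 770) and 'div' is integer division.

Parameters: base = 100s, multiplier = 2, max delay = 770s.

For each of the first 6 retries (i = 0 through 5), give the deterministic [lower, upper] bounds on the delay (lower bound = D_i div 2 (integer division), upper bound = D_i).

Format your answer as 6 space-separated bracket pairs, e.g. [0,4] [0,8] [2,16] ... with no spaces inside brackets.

Computing bounds per retry:
  i=0: D_i=min(100*2^0,770)=100, bounds=[50,100]
  i=1: D_i=min(100*2^1,770)=200, bounds=[100,200]
  i=2: D_i=min(100*2^2,770)=400, bounds=[200,400]
  i=3: D_i=min(100*2^3,770)=770, bounds=[385,770]
  i=4: D_i=min(100*2^4,770)=770, bounds=[385,770]
  i=5: D_i=min(100*2^5,770)=770, bounds=[385,770]

Answer: [50,100] [100,200] [200,400] [385,770] [385,770] [385,770]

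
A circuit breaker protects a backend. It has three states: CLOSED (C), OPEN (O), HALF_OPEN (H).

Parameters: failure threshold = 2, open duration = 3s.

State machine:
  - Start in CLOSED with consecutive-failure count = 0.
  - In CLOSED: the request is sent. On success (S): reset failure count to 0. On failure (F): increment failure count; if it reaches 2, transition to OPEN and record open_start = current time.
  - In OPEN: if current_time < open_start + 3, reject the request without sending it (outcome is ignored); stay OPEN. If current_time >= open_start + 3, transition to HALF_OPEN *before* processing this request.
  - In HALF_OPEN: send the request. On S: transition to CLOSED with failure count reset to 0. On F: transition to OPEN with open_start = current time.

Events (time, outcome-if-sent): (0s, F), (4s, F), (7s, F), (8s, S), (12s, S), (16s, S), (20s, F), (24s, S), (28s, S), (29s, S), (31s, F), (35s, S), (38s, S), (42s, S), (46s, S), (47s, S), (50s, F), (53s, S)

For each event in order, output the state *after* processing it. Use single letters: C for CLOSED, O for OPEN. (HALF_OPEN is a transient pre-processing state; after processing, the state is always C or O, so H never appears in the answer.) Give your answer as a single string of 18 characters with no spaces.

State after each event:
  event#1 t=0s outcome=F: state=CLOSED
  event#2 t=4s outcome=F: state=OPEN
  event#3 t=7s outcome=F: state=OPEN
  event#4 t=8s outcome=S: state=OPEN
  event#5 t=12s outcome=S: state=CLOSED
  event#6 t=16s outcome=S: state=CLOSED
  event#7 t=20s outcome=F: state=CLOSED
  event#8 t=24s outcome=S: state=CLOSED
  event#9 t=28s outcome=S: state=CLOSED
  event#10 t=29s outcome=S: state=CLOSED
  event#11 t=31s outcome=F: state=CLOSED
  event#12 t=35s outcome=S: state=CLOSED
  event#13 t=38s outcome=S: state=CLOSED
  event#14 t=42s outcome=S: state=CLOSED
  event#15 t=46s outcome=S: state=CLOSED
  event#16 t=47s outcome=S: state=CLOSED
  event#17 t=50s outcome=F: state=CLOSED
  event#18 t=53s outcome=S: state=CLOSED

Answer: COOOCCCCCCCCCCCCCC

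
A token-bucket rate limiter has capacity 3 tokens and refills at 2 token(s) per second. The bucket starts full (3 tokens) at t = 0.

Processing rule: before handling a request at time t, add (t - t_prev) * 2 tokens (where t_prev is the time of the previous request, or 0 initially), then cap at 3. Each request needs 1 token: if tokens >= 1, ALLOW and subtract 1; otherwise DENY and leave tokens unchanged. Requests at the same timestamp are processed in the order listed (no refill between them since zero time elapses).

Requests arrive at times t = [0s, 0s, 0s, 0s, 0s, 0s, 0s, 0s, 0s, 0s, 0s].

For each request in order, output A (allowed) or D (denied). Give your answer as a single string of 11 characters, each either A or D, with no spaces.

Simulating step by step:
  req#1 t=0s: ALLOW
  req#2 t=0s: ALLOW
  req#3 t=0s: ALLOW
  req#4 t=0s: DENY
  req#5 t=0s: DENY
  req#6 t=0s: DENY
  req#7 t=0s: DENY
  req#8 t=0s: DENY
  req#9 t=0s: DENY
  req#10 t=0s: DENY
  req#11 t=0s: DENY

Answer: AAADDDDDDDD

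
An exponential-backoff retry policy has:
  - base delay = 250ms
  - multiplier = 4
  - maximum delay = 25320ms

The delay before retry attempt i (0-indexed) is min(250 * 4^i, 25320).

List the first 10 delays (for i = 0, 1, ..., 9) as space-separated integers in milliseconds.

Answer: 250 1000 4000 16000 25320 25320 25320 25320 25320 25320

Derivation:
Computing each delay:
  i=0: min(250*4^0, 25320) = 250
  i=1: min(250*4^1, 25320) = 1000
  i=2: min(250*4^2, 25320) = 4000
  i=3: min(250*4^3, 25320) = 16000
  i=4: min(250*4^4, 25320) = 25320
  i=5: min(250*4^5, 25320) = 25320
  i=6: min(250*4^6, 25320) = 25320
  i=7: min(250*4^7, 25320) = 25320
  i=8: min(250*4^8, 25320) = 25320
  i=9: min(250*4^9, 25320) = 25320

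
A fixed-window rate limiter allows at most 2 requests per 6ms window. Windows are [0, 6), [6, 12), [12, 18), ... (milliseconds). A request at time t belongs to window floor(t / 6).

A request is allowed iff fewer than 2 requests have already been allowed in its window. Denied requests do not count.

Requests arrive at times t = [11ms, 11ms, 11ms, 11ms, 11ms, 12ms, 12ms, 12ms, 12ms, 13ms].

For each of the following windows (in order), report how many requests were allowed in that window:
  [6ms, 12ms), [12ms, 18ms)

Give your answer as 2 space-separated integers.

Processing requests:
  req#1 t=11ms (window 1): ALLOW
  req#2 t=11ms (window 1): ALLOW
  req#3 t=11ms (window 1): DENY
  req#4 t=11ms (window 1): DENY
  req#5 t=11ms (window 1): DENY
  req#6 t=12ms (window 2): ALLOW
  req#7 t=12ms (window 2): ALLOW
  req#8 t=12ms (window 2): DENY
  req#9 t=12ms (window 2): DENY
  req#10 t=13ms (window 2): DENY

Allowed counts by window: 2 2

Answer: 2 2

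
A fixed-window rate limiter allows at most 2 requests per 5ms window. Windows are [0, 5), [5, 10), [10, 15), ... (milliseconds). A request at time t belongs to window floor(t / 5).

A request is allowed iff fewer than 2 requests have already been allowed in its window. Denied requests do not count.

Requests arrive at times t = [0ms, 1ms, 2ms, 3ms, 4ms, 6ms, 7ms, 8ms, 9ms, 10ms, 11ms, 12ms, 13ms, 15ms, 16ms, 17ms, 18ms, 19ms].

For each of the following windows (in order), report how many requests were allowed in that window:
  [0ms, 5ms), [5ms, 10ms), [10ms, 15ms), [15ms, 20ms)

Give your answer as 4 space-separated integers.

Answer: 2 2 2 2

Derivation:
Processing requests:
  req#1 t=0ms (window 0): ALLOW
  req#2 t=1ms (window 0): ALLOW
  req#3 t=2ms (window 0): DENY
  req#4 t=3ms (window 0): DENY
  req#5 t=4ms (window 0): DENY
  req#6 t=6ms (window 1): ALLOW
  req#7 t=7ms (window 1): ALLOW
  req#8 t=8ms (window 1): DENY
  req#9 t=9ms (window 1): DENY
  req#10 t=10ms (window 2): ALLOW
  req#11 t=11ms (window 2): ALLOW
  req#12 t=12ms (window 2): DENY
  req#13 t=13ms (window 2): DENY
  req#14 t=15ms (window 3): ALLOW
  req#15 t=16ms (window 3): ALLOW
  req#16 t=17ms (window 3): DENY
  req#17 t=18ms (window 3): DENY
  req#18 t=19ms (window 3): DENY

Allowed counts by window: 2 2 2 2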